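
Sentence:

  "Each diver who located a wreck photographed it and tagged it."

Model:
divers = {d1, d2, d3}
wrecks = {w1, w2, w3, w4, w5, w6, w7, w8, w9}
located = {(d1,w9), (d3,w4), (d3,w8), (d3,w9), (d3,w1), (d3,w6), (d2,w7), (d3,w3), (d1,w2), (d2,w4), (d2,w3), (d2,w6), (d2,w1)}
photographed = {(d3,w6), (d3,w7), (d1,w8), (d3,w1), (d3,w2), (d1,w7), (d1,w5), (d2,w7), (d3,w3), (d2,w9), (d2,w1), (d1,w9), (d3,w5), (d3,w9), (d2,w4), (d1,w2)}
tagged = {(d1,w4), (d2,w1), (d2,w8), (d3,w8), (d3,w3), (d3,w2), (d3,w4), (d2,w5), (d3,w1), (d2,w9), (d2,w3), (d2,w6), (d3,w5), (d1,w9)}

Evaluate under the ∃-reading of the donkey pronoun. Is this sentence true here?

True

"it" takes "a wreck" as antecedent — a donkey pronoun bound across the clause boundary.
Weak reading: every diver d with some located-wreck has at least one located-wreck w such that photographed(d,w) ∧ tagged(d,w).
Per diver: d1:✓  d2:✓  d3:✓
Every diver in the restrictor has a witness.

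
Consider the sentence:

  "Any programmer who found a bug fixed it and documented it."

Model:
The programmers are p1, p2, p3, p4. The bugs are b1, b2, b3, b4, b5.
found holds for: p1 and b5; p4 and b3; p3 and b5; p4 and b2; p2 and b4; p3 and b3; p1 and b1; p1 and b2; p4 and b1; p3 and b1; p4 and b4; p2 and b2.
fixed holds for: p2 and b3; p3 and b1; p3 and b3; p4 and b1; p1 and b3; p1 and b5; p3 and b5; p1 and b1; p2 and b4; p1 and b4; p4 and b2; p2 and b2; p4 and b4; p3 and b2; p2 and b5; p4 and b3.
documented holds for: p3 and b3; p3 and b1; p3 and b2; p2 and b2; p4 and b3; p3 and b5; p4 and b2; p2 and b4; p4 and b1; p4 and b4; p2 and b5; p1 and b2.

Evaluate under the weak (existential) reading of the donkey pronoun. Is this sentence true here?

False

"it" takes "a bug" as antecedent — a donkey pronoun bound across the clause boundary.
Weak reading: every programmer p with some found-bug has at least one found-bug b such that fixed(p,b) ∧ documented(p,b).
Per programmer: p1:✗  p2:✓  p3:✓  p4:✓
p1 has no witness among its found-bugs.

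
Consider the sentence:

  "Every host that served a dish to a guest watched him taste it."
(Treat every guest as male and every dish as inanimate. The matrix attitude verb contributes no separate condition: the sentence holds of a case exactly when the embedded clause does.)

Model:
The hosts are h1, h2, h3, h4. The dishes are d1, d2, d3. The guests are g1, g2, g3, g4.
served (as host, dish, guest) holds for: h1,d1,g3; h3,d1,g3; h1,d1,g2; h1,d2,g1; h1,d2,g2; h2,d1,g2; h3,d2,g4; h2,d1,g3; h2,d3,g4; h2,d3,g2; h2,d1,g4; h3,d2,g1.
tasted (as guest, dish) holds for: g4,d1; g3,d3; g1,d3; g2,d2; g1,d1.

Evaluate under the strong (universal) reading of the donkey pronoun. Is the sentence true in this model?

"him" takes "a guest" as antecedent and "it" takes "a dish"; both are donkey pronouns co-varying with the restrictor.
Strong reading: for every (h,d,g) with served(h,d,g), tasted(g,d).
Restrictor triples: (h1,d1,g2)→tasted(g2,d1) ✗  (h1,d1,g3)→tasted(g3,d1) ✗  (h1,d2,g1)→tasted(g1,d2) ✗  (h1,d2,g2)→tasted(g2,d2) ✓  (h2,d1,g2)→tasted(g2,d1) ✗  (h2,d1,g3)→tasted(g3,d1) ✗  (h2,d1,g4)→tasted(g4,d1) ✓  (h2,d3,g2)→tasted(g2,d3) ✗  (h2,d3,g4)→tasted(g4,d3) ✗  (h3,d1,g3)→tasted(g3,d1) ✗  (h3,d2,g1)→tasted(g1,d2) ✗  (h3,d2,g4)→tasted(g4,d2) ✗
Counterexample: (h1,d1,g2) — tasted(g2,d1) does not hold.

False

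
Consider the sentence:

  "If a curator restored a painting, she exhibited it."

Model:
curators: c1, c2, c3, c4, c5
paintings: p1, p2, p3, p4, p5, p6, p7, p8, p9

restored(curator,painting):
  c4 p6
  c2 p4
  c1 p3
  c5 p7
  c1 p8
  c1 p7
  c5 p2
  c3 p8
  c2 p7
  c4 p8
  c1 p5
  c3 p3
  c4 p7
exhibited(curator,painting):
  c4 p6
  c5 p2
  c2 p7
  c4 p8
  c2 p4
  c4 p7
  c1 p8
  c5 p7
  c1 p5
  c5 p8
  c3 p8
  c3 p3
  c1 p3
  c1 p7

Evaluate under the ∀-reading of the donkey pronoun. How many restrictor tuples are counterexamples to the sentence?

0

"it" takes "a painting" as antecedent — a donkey pronoun bound across the clause boundary.
Strong reading: for every (c,p) with restored(c,p), exhibited(c,p).
Restrictor pairs: (c1,p3) ✓  (c1,p5) ✓  (c1,p7) ✓  (c1,p8) ✓  (c2,p4) ✓  (c2,p7) ✓  (c3,p3) ✓  (c3,p8) ✓  (c4,p6) ✓  (c4,p7) ✓  (c4,p8) ✓  (c5,p2) ✓  (c5,p7) ✓
Counterexamples (restrictor pairs failing the scope): 0.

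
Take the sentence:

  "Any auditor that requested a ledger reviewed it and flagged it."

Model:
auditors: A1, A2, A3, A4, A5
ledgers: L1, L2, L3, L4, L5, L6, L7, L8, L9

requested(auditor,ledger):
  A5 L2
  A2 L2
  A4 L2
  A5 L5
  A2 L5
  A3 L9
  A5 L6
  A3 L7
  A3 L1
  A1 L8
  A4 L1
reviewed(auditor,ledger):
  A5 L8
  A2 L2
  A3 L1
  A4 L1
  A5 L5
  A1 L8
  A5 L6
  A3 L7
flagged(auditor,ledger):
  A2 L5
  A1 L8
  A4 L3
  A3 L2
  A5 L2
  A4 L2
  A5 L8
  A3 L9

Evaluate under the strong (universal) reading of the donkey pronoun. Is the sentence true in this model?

False

"it" takes "a ledger" as antecedent — a donkey pronoun bound across the clause boundary.
Strong reading: for every (a,l) with requested(a,l), reviewed(a,l) ∧ flagged(a,l).
Restrictor pairs: (A1,L8) ✓  (A2,L2) ✗  (A2,L5) ✗  (A3,L1) ✗  (A3,L7) ✗  (A3,L9) ✗  (A4,L1) ✗  (A4,L2) ✗  (A5,L2) ✗  (A5,L5) ✗  (A5,L6) ✗
Counterexample: (A2,L2) is in requested but fails the scope.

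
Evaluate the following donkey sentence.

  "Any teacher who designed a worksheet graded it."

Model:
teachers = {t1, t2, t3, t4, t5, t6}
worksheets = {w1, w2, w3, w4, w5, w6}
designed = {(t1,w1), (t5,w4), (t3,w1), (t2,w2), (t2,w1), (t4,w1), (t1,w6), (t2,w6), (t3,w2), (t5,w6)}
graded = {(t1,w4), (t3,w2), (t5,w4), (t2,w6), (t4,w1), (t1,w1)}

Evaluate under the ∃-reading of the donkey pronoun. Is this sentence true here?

"it" takes "a worksheet" as antecedent — a donkey pronoun bound across the clause boundary.
Weak reading: every teacher t with some designed-worksheet has at least one designed-worksheet w such that graded(t,w).
Per teacher: t1:✓  t2:✓  t3:✓  t4:✓  t5:✓
Every teacher in the restrictor has a witness.

True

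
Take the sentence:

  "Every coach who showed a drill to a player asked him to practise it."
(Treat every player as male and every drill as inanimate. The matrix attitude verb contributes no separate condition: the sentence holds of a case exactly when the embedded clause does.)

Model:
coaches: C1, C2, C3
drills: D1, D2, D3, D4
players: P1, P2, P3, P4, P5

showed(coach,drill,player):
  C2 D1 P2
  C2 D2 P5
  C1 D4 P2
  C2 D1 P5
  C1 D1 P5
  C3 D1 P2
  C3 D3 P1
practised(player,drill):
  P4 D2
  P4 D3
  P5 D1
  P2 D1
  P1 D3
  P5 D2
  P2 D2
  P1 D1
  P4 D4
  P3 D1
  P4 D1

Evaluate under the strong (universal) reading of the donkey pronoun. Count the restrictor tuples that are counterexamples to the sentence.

"him" takes "a player" as antecedent and "it" takes "a drill"; both are donkey pronouns co-varying with the restrictor.
Strong reading: for every (c,d,p) with showed(c,d,p), practised(p,d).
Restrictor triples: (C1,D1,P5)→practised(P5,D1) ✓  (C1,D4,P2)→practised(P2,D4) ✗  (C2,D1,P2)→practised(P2,D1) ✓  (C2,D1,P5)→practised(P5,D1) ✓  (C2,D2,P5)→practised(P5,D2) ✓  (C3,D1,P2)→practised(P2,D1) ✓  (C3,D3,P1)→practised(P1,D3) ✓
Counterexamples (restrictor triples failing the scope): 1.

1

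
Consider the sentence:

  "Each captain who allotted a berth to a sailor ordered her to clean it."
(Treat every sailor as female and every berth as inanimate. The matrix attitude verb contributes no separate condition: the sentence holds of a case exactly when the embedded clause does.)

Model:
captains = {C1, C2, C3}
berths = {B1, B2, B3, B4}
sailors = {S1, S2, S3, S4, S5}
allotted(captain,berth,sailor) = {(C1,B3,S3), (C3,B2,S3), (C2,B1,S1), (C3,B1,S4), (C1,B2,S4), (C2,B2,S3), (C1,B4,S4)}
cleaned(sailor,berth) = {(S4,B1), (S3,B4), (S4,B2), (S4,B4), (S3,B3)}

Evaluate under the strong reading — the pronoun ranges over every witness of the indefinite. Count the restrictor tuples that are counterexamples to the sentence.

"her" takes "a sailor" as antecedent and "it" takes "a berth"; both are donkey pronouns co-varying with the restrictor.
Strong reading: for every (c,b,s) with allotted(c,b,s), cleaned(s,b).
Restrictor triples: (C1,B2,S4)→cleaned(S4,B2) ✓  (C1,B3,S3)→cleaned(S3,B3) ✓  (C1,B4,S4)→cleaned(S4,B4) ✓  (C2,B1,S1)→cleaned(S1,B1) ✗  (C2,B2,S3)→cleaned(S3,B2) ✗  (C3,B1,S4)→cleaned(S4,B1) ✓  (C3,B2,S3)→cleaned(S3,B2) ✗
Counterexamples (restrictor triples failing the scope): 3.

3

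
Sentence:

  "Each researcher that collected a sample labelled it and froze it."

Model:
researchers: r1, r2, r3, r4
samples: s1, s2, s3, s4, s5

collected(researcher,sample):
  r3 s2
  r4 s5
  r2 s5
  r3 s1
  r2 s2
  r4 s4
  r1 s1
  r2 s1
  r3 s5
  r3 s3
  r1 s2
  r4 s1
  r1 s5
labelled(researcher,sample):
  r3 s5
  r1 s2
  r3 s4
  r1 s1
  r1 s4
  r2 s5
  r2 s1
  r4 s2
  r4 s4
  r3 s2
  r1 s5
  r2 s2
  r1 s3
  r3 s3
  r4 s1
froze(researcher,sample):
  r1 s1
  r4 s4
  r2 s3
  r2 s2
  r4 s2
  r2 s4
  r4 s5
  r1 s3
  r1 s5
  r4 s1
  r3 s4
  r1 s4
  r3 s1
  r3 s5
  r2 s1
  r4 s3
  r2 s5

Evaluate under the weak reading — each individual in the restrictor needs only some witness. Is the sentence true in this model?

"it" takes "a sample" as antecedent — a donkey pronoun bound across the clause boundary.
Weak reading: every researcher r with some collected-sample has at least one collected-sample s such that labelled(r,s) ∧ froze(r,s).
Per researcher: r1:✓  r2:✓  r3:✓  r4:✓
Every researcher in the restrictor has a witness.

True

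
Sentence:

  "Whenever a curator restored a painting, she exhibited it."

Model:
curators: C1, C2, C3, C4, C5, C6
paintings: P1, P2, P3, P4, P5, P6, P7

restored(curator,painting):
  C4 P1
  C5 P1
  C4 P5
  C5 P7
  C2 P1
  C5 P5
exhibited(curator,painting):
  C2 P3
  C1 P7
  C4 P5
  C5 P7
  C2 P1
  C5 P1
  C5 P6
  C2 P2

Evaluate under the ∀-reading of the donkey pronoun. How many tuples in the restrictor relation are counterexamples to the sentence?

2

"it" takes "a painting" as antecedent — a donkey pronoun bound across the clause boundary.
Strong reading: for every (c,p) with restored(c,p), exhibited(c,p).
Restrictor pairs: (C2,P1) ✓  (C4,P1) ✗  (C4,P5) ✓  (C5,P1) ✓  (C5,P5) ✗  (C5,P7) ✓
Counterexamples (restrictor pairs failing the scope): 2.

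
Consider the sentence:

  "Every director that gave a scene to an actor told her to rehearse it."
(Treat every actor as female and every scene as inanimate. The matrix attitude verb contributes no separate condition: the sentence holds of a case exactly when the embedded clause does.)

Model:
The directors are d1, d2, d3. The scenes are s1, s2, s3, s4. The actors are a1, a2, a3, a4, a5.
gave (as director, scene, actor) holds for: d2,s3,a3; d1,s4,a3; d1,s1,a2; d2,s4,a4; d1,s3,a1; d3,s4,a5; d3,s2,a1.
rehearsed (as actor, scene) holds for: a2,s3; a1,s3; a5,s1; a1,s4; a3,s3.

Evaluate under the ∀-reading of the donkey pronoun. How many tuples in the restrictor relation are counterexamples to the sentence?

5

"her" takes "an actor" as antecedent and "it" takes "a scene"; both are donkey pronouns co-varying with the restrictor.
Strong reading: for every (d,s,a) with gave(d,s,a), rehearsed(a,s).
Restrictor triples: (d1,s1,a2)→rehearsed(a2,s1) ✗  (d1,s3,a1)→rehearsed(a1,s3) ✓  (d1,s4,a3)→rehearsed(a3,s4) ✗  (d2,s3,a3)→rehearsed(a3,s3) ✓  (d2,s4,a4)→rehearsed(a4,s4) ✗  (d3,s2,a1)→rehearsed(a1,s2) ✗  (d3,s4,a5)→rehearsed(a5,s4) ✗
Counterexamples (restrictor triples failing the scope): 5.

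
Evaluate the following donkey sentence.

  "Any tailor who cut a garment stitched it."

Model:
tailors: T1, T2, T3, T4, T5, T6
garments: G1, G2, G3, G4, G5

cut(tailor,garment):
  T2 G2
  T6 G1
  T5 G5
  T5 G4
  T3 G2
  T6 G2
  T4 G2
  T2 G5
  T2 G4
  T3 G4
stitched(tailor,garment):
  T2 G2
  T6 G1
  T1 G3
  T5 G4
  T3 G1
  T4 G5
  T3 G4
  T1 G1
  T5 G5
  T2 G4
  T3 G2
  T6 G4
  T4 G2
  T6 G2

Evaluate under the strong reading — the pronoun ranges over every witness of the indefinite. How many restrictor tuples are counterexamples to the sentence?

"it" takes "a garment" as antecedent — a donkey pronoun bound across the clause boundary.
Strong reading: for every (t,g) with cut(t,g), stitched(t,g).
Restrictor pairs: (T2,G2) ✓  (T2,G4) ✓  (T2,G5) ✗  (T3,G2) ✓  (T3,G4) ✓  (T4,G2) ✓  (T5,G4) ✓  (T5,G5) ✓  (T6,G1) ✓  (T6,G2) ✓
Counterexamples (restrictor pairs failing the scope): 1.

1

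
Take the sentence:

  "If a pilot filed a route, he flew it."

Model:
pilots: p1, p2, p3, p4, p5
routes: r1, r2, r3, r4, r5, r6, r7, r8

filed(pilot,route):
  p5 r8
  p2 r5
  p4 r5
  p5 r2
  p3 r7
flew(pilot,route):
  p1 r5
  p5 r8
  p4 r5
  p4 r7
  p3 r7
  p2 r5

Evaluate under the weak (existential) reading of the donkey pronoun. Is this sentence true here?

True

"it" takes "a route" as antecedent — a donkey pronoun bound across the clause boundary.
Weak reading: every pilot p with some filed-route has at least one filed-route r such that flew(p,r).
Per pilot: p2:✓  p3:✓  p4:✓  p5:✓
Every pilot in the restrictor has a witness.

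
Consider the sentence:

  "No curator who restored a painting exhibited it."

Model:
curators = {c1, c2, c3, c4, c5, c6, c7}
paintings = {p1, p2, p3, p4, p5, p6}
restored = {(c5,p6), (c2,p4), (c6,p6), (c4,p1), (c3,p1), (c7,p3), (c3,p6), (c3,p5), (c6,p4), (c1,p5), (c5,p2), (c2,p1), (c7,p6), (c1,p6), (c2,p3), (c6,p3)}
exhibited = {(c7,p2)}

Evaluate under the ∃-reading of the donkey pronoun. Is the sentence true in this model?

True

"it" takes "a painting" as antecedent — a donkey pronoun bound across the clause boundary.
Truth condition: for no (c,p) with restored(c,p) does exhibited(c,p) hold.
Restrictor pairs — does the scope hold? (c1,p5):fails  (c1,p6):fails  (c2,p1):fails  (c2,p3):fails  (c2,p4):fails  (c3,p1):fails  (c3,p5):fails  (c3,p6):fails  (c4,p1):fails  (c5,p2):fails  (c5,p6):fails  (c6,p3):fails  (c6,p4):fails  (c6,p6):fails  (c7,p3):fails  (c7,p6):fails
Scope holds for no restrictor pair, so the sentence is true.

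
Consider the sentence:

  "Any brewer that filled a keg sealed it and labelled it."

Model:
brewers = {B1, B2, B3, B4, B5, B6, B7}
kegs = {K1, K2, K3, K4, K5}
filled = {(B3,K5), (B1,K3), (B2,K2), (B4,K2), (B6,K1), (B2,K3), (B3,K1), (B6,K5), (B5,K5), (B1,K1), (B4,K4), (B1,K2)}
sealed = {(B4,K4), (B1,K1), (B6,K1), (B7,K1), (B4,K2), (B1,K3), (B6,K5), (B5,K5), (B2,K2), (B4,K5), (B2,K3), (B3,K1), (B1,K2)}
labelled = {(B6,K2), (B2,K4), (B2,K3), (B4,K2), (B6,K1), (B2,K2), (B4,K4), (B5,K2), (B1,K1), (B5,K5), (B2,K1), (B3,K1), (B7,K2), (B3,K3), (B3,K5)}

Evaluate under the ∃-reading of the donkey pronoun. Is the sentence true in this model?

"it" takes "a keg" as antecedent — a donkey pronoun bound across the clause boundary.
Weak reading: every brewer b with some filled-keg has at least one filled-keg k such that sealed(b,k) ∧ labelled(b,k).
Per brewer: B1:✓  B2:✓  B3:✓  B4:✓  B5:✓  B6:✓
Every brewer in the restrictor has a witness.

True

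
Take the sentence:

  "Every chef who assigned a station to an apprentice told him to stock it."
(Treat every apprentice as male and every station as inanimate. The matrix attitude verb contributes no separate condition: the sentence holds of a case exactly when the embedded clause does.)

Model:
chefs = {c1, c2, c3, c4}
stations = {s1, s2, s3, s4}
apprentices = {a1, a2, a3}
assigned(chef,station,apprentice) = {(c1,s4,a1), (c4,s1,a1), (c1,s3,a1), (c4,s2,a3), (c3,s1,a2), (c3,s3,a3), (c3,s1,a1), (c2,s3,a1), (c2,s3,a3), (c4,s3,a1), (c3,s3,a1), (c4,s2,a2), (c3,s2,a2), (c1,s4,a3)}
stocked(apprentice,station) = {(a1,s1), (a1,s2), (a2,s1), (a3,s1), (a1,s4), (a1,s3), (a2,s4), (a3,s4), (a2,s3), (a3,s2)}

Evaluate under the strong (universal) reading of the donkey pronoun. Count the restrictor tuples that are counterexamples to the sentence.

4

"him" takes "an apprentice" as antecedent and "it" takes "a station"; both are donkey pronouns co-varying with the restrictor.
Strong reading: for every (c,s,a) with assigned(c,s,a), stocked(a,s).
Restrictor triples: (c1,s3,a1)→stocked(a1,s3) ✓  (c1,s4,a1)→stocked(a1,s4) ✓  (c1,s4,a3)→stocked(a3,s4) ✓  (c2,s3,a1)→stocked(a1,s3) ✓  (c2,s3,a3)→stocked(a3,s3) ✗  (c3,s1,a1)→stocked(a1,s1) ✓  (c3,s1,a2)→stocked(a2,s1) ✓  (c3,s2,a2)→stocked(a2,s2) ✗  (c3,s3,a1)→stocked(a1,s3) ✓  (c3,s3,a3)→stocked(a3,s3) ✗  (c4,s1,a1)→stocked(a1,s1) ✓  (c4,s2,a2)→stocked(a2,s2) ✗  (c4,s2,a3)→stocked(a3,s2) ✓  (c4,s3,a1)→stocked(a1,s3) ✓
Counterexamples (restrictor triples failing the scope): 4.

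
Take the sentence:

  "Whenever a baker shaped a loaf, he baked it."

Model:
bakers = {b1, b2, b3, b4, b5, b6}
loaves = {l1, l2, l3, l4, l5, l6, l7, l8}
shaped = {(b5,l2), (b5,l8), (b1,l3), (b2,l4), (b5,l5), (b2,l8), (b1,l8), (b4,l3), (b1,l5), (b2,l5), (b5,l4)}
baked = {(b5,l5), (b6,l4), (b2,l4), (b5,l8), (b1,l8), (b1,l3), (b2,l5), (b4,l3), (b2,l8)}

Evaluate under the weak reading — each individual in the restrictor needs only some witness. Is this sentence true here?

"it" takes "a loaf" as antecedent — a donkey pronoun bound across the clause boundary.
Weak reading: every baker b with some shaped-loaf has at least one shaped-loaf l such that baked(b,l).
Per baker: b1:✓  b2:✓  b4:✓  b5:✓
Every baker in the restrictor has a witness.

True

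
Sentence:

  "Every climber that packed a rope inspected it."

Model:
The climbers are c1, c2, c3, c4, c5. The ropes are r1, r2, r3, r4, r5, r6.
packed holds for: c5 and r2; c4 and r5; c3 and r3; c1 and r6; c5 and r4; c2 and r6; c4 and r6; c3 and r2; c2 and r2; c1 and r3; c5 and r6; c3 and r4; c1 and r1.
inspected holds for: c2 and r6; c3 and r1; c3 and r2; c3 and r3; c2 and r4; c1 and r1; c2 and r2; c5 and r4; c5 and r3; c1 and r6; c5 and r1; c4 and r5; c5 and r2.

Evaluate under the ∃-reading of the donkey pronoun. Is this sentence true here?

True

"it" takes "a rope" as antecedent — a donkey pronoun bound across the clause boundary.
Weak reading: every climber c with some packed-rope has at least one packed-rope r such that inspected(c,r).
Per climber: c1:✓  c2:✓  c3:✓  c4:✓  c5:✓
Every climber in the restrictor has a witness.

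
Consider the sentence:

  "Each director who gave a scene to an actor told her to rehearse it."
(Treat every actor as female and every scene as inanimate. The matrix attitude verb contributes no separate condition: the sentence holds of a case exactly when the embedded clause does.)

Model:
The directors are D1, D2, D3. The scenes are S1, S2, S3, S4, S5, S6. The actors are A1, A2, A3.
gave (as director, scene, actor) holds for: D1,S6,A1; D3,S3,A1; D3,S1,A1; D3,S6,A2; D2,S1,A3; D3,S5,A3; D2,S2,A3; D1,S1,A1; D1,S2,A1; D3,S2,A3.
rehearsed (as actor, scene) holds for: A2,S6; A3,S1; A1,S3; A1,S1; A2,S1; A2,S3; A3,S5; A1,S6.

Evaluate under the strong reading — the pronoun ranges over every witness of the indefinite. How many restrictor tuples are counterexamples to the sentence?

"her" takes "an actor" as antecedent and "it" takes "a scene"; both are donkey pronouns co-varying with the restrictor.
Strong reading: for every (d,s,a) with gave(d,s,a), rehearsed(a,s).
Restrictor triples: (D1,S1,A1)→rehearsed(A1,S1) ✓  (D1,S2,A1)→rehearsed(A1,S2) ✗  (D1,S6,A1)→rehearsed(A1,S6) ✓  (D2,S1,A3)→rehearsed(A3,S1) ✓  (D2,S2,A3)→rehearsed(A3,S2) ✗  (D3,S1,A1)→rehearsed(A1,S1) ✓  (D3,S2,A3)→rehearsed(A3,S2) ✗  (D3,S3,A1)→rehearsed(A1,S3) ✓  (D3,S5,A3)→rehearsed(A3,S5) ✓  (D3,S6,A2)→rehearsed(A2,S6) ✓
Counterexamples (restrictor triples failing the scope): 3.

3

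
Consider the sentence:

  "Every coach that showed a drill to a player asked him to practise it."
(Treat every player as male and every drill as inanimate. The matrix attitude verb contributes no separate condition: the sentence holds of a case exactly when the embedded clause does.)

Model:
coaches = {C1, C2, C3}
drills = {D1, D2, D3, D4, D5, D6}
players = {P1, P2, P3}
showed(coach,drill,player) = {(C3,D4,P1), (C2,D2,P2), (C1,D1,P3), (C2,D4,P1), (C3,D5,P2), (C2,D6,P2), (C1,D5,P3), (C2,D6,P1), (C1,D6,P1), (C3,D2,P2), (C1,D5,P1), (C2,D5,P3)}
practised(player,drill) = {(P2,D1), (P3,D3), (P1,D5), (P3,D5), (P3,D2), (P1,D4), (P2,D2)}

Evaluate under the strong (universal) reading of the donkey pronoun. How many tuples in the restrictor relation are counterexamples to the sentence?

5

"him" takes "a player" as antecedent and "it" takes "a drill"; both are donkey pronouns co-varying with the restrictor.
Strong reading: for every (c,d,p) with showed(c,d,p), practised(p,d).
Restrictor triples: (C1,D1,P3)→practised(P3,D1) ✗  (C1,D5,P1)→practised(P1,D5) ✓  (C1,D5,P3)→practised(P3,D5) ✓  (C1,D6,P1)→practised(P1,D6) ✗  (C2,D2,P2)→practised(P2,D2) ✓  (C2,D4,P1)→practised(P1,D4) ✓  (C2,D5,P3)→practised(P3,D5) ✓  (C2,D6,P1)→practised(P1,D6) ✗  (C2,D6,P2)→practised(P2,D6) ✗  (C3,D2,P2)→practised(P2,D2) ✓  (C3,D4,P1)→practised(P1,D4) ✓  (C3,D5,P2)→practised(P2,D5) ✗
Counterexamples (restrictor triples failing the scope): 5.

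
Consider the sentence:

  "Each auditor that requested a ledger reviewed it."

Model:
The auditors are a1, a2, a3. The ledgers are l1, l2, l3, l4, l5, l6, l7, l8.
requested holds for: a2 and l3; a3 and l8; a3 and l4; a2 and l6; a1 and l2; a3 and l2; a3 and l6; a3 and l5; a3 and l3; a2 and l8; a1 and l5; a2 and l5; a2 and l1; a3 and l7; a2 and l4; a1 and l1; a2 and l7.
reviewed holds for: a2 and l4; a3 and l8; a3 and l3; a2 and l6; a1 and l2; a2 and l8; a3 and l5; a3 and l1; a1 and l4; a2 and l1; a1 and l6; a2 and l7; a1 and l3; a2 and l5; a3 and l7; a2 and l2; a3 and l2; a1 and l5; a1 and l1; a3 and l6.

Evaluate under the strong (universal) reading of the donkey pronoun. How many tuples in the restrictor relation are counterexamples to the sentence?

"it" takes "a ledger" as antecedent — a donkey pronoun bound across the clause boundary.
Strong reading: for every (a,l) with requested(a,l), reviewed(a,l).
Restrictor pairs: (a1,l1) ✓  (a1,l2) ✓  (a1,l5) ✓  (a2,l1) ✓  (a2,l3) ✗  (a2,l4) ✓  (a2,l5) ✓  (a2,l6) ✓  (a2,l7) ✓  (a2,l8) ✓  (a3,l2) ✓  (a3,l3) ✓  (a3,l4) ✗  (a3,l5) ✓  (a3,l6) ✓  (a3,l7) ✓  (a3,l8) ✓
Counterexamples (restrictor pairs failing the scope): 2.

2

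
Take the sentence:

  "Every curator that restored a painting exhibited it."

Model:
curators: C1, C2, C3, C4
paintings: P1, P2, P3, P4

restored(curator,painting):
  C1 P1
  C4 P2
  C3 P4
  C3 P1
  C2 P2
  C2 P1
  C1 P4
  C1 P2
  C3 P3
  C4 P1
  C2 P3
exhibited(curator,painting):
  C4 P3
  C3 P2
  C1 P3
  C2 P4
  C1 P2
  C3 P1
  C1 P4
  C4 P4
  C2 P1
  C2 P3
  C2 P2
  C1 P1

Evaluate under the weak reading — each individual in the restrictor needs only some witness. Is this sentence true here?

False

"it" takes "a painting" as antecedent — a donkey pronoun bound across the clause boundary.
Weak reading: every curator c with some restored-painting has at least one restored-painting p such that exhibited(c,p).
Per curator: C1:✓  C2:✓  C3:✓  C4:✗
C4 has no witness among its restored-paintings.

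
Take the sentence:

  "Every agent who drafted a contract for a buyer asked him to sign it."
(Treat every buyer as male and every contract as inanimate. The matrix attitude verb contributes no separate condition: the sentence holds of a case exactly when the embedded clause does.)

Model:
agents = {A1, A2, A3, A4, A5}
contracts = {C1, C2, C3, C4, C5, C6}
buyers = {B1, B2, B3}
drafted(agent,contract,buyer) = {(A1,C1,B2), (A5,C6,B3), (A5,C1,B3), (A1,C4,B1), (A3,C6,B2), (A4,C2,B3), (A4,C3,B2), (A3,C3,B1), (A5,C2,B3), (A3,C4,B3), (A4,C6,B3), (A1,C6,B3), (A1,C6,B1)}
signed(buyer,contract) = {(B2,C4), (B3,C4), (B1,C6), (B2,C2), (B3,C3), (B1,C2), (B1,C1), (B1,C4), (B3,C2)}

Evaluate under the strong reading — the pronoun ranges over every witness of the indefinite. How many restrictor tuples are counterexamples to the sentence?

8

"him" takes "a buyer" as antecedent and "it" takes "a contract"; both are donkey pronouns co-varying with the restrictor.
Strong reading: for every (a,c,b) with drafted(a,c,b), signed(b,c).
Restrictor triples: (A1,C1,B2)→signed(B2,C1) ✗  (A1,C4,B1)→signed(B1,C4) ✓  (A1,C6,B1)→signed(B1,C6) ✓  (A1,C6,B3)→signed(B3,C6) ✗  (A3,C3,B1)→signed(B1,C3) ✗  (A3,C4,B3)→signed(B3,C4) ✓  (A3,C6,B2)→signed(B2,C6) ✗  (A4,C2,B3)→signed(B3,C2) ✓  (A4,C3,B2)→signed(B2,C3) ✗  (A4,C6,B3)→signed(B3,C6) ✗  (A5,C1,B3)→signed(B3,C1) ✗  (A5,C2,B3)→signed(B3,C2) ✓  (A5,C6,B3)→signed(B3,C6) ✗
Counterexamples (restrictor triples failing the scope): 8.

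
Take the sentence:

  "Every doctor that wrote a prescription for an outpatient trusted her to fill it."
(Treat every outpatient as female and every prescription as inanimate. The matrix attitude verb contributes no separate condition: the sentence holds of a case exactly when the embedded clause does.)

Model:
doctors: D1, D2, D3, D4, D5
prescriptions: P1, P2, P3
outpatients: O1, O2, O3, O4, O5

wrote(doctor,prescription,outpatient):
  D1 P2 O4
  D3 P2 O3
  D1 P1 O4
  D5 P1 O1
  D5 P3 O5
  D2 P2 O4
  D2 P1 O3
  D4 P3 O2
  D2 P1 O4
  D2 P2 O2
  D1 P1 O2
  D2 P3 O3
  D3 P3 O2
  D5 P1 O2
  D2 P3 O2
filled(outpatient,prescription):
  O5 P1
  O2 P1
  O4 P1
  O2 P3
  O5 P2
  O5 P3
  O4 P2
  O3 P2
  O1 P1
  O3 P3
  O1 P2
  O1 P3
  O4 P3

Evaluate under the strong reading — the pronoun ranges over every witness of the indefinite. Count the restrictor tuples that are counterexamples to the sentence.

2

"her" takes "an outpatient" as antecedent and "it" takes "a prescription"; both are donkey pronouns co-varying with the restrictor.
Strong reading: for every (d,p,o) with wrote(d,p,o), filled(o,p).
Restrictor triples: (D1,P1,O2)→filled(O2,P1) ✓  (D1,P1,O4)→filled(O4,P1) ✓  (D1,P2,O4)→filled(O4,P2) ✓  (D2,P1,O3)→filled(O3,P1) ✗  (D2,P1,O4)→filled(O4,P1) ✓  (D2,P2,O2)→filled(O2,P2) ✗  (D2,P2,O4)→filled(O4,P2) ✓  (D2,P3,O2)→filled(O2,P3) ✓  (D2,P3,O3)→filled(O3,P3) ✓  (D3,P2,O3)→filled(O3,P2) ✓  (D3,P3,O2)→filled(O2,P3) ✓  (D4,P3,O2)→filled(O2,P3) ✓  (D5,P1,O1)→filled(O1,P1) ✓  (D5,P1,O2)→filled(O2,P1) ✓  (D5,P3,O5)→filled(O5,P3) ✓
Counterexamples (restrictor triples failing the scope): 2.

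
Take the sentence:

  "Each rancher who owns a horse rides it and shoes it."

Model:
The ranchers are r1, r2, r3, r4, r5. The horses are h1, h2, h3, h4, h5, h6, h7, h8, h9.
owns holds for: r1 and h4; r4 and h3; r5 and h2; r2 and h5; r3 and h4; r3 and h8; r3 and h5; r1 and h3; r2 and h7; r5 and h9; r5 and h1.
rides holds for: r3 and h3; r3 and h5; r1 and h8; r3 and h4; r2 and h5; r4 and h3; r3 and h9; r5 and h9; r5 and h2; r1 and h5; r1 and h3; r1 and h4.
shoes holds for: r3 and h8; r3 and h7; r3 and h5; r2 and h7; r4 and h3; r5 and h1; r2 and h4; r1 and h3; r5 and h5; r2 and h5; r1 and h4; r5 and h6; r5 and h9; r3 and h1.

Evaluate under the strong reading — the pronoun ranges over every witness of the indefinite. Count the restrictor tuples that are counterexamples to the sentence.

5

"it" takes "a horse" as antecedent — a donkey pronoun bound across the clause boundary.
Strong reading: for every (r,h) with owns(r,h), rides(r,h) ∧ shoes(r,h).
Restrictor pairs: (r1,h3) ✓  (r1,h4) ✓  (r2,h5) ✓  (r2,h7) ✗  (r3,h4) ✗  (r3,h5) ✓  (r3,h8) ✗  (r4,h3) ✓  (r5,h1) ✗  (r5,h2) ✗  (r5,h9) ✓
Counterexamples (restrictor pairs failing the scope): 5.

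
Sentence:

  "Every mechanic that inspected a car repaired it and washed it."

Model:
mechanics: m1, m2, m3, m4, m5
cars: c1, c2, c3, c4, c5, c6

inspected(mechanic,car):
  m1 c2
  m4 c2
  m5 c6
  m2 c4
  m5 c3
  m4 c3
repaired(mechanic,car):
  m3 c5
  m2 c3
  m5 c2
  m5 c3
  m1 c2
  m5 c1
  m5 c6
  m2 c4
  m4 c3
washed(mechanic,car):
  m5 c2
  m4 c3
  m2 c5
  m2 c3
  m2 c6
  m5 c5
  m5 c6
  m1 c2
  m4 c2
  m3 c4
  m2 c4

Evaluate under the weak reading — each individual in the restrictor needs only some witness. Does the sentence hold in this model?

True

"it" takes "a car" as antecedent — a donkey pronoun bound across the clause boundary.
Weak reading: every mechanic m with some inspected-car has at least one inspected-car c such that repaired(m,c) ∧ washed(m,c).
Per mechanic: m1:✓  m2:✓  m4:✓  m5:✓
Every mechanic in the restrictor has a witness.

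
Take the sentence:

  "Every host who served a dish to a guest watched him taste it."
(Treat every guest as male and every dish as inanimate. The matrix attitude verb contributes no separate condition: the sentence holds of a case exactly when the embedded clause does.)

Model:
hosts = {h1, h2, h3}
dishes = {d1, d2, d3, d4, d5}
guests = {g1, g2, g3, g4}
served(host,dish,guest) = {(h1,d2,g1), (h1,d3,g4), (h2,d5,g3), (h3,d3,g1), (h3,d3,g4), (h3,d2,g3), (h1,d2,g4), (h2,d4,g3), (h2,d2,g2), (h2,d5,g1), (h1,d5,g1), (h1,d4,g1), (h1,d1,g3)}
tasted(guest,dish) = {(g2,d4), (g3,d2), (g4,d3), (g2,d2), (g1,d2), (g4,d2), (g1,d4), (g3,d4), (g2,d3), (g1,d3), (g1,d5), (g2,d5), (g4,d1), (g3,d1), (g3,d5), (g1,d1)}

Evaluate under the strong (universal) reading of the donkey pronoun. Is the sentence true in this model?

True

"him" takes "a guest" as antecedent and "it" takes "a dish"; both are donkey pronouns co-varying with the restrictor.
Strong reading: for every (h,d,g) with served(h,d,g), tasted(g,d).
Restrictor triples: (h1,d1,g3)→tasted(g3,d1) ✓  (h1,d2,g1)→tasted(g1,d2) ✓  (h1,d2,g4)→tasted(g4,d2) ✓  (h1,d3,g4)→tasted(g4,d3) ✓  (h1,d4,g1)→tasted(g1,d4) ✓  (h1,d5,g1)→tasted(g1,d5) ✓  (h2,d2,g2)→tasted(g2,d2) ✓  (h2,d4,g3)→tasted(g3,d4) ✓  (h2,d5,g1)→tasted(g1,d5) ✓  (h2,d5,g3)→tasted(g3,d5) ✓  (h3,d2,g3)→tasted(g3,d2) ✓  (h3,d3,g1)→tasted(g1,d3) ✓  (h3,d3,g4)→tasted(g4,d3) ✓
Every restrictor triple satisfies the scope.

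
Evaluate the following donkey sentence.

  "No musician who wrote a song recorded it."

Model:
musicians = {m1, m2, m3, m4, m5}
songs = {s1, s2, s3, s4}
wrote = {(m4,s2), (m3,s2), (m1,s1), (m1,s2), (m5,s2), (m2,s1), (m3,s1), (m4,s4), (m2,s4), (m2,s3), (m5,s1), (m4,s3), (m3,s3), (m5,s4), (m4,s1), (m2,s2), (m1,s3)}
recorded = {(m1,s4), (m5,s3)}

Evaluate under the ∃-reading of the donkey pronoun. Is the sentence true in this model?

"it" takes "a song" as antecedent — a donkey pronoun bound across the clause boundary.
Truth condition: for no (m,s) with wrote(m,s) does recorded(m,s) hold.
Restrictor pairs — does the scope hold? (m1,s1):fails  (m1,s2):fails  (m1,s3):fails  (m2,s1):fails  (m2,s2):fails  (m2,s3):fails  (m2,s4):fails  (m3,s1):fails  (m3,s2):fails  (m3,s3):fails  (m4,s1):fails  (m4,s2):fails  (m4,s3):fails  (m4,s4):fails  (m5,s1):fails  (m5,s2):fails  (m5,s4):fails
Scope holds for no restrictor pair, so the sentence is true.

True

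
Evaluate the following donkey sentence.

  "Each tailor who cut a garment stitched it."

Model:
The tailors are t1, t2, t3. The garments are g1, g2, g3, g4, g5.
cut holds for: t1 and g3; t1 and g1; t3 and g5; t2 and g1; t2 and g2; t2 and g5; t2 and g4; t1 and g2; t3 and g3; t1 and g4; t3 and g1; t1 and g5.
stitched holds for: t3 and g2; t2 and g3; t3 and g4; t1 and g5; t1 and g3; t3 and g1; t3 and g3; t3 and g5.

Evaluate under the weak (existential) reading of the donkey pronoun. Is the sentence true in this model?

False

"it" takes "a garment" as antecedent — a donkey pronoun bound across the clause boundary.
Weak reading: every tailor t with some cut-garment has at least one cut-garment g such that stitched(t,g).
Per tailor: t1:✓  t2:✗  t3:✓
t2 has no witness among its cut-garments.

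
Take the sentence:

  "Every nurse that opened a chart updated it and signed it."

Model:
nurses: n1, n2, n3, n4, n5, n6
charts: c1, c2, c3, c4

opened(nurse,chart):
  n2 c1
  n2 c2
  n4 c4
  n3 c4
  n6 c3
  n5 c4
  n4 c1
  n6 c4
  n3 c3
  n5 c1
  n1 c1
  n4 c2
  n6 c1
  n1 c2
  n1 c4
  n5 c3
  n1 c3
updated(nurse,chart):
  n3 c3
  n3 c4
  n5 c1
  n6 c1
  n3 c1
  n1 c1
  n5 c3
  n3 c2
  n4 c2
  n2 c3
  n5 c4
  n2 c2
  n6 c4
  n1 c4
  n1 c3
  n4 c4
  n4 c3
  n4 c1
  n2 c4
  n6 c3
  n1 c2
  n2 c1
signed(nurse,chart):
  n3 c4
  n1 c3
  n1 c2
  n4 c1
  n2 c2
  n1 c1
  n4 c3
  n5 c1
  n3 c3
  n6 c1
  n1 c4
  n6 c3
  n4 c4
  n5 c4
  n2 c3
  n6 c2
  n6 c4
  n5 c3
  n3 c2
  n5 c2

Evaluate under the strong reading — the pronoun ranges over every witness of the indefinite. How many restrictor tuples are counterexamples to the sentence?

2

"it" takes "a chart" as antecedent — a donkey pronoun bound across the clause boundary.
Strong reading: for every (n,c) with opened(n,c), updated(n,c) ∧ signed(n,c).
Restrictor pairs: (n1,c1) ✓  (n1,c2) ✓  (n1,c3) ✓  (n1,c4) ✓  (n2,c1) ✗  (n2,c2) ✓  (n3,c3) ✓  (n3,c4) ✓  (n4,c1) ✓  (n4,c2) ✗  (n4,c4) ✓  (n5,c1) ✓  (n5,c3) ✓  (n5,c4) ✓  (n6,c1) ✓  (n6,c3) ✓  (n6,c4) ✓
Counterexamples (restrictor pairs failing the scope): 2.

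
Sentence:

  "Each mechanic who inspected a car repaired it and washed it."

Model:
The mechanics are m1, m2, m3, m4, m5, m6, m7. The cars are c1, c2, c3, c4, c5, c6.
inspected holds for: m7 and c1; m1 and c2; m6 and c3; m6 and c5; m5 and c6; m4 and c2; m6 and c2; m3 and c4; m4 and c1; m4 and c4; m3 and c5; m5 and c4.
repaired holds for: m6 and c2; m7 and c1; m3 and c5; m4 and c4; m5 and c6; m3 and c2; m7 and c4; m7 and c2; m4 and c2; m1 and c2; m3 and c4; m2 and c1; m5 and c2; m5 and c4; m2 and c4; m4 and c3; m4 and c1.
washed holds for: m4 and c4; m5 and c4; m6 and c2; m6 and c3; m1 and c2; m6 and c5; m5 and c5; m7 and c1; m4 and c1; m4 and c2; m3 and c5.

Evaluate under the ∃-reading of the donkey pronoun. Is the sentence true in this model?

"it" takes "a car" as antecedent — a donkey pronoun bound across the clause boundary.
Weak reading: every mechanic m with some inspected-car has at least one inspected-car c such that repaired(m,c) ∧ washed(m,c).
Per mechanic: m1:✓  m3:✓  m4:✓  m5:✓  m6:✓  m7:✓
Every mechanic in the restrictor has a witness.

True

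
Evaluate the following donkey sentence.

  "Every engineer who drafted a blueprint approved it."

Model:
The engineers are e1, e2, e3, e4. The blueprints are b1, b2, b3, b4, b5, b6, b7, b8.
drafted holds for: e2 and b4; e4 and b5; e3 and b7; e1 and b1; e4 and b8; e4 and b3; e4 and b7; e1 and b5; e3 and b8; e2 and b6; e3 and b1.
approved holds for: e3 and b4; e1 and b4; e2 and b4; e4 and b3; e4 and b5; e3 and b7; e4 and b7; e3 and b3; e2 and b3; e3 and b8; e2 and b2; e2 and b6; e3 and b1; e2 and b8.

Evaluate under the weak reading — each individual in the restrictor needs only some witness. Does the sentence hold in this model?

False

"it" takes "a blueprint" as antecedent — a donkey pronoun bound across the clause boundary.
Weak reading: every engineer e with some drafted-blueprint has at least one drafted-blueprint b such that approved(e,b).
Per engineer: e1:✗  e2:✓  e3:✓  e4:✓
e1 has no witness among its drafted-blueprints.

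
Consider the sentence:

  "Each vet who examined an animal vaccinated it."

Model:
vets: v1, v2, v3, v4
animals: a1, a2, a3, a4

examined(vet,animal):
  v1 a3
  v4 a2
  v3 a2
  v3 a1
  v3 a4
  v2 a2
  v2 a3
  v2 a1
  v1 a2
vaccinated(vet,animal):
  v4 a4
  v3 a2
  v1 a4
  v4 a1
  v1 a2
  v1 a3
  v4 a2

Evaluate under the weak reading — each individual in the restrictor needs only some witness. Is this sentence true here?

"it" takes "an animal" as antecedent — a donkey pronoun bound across the clause boundary.
Weak reading: every vet v with some examined-animal has at least one examined-animal a such that vaccinated(v,a).
Per vet: v1:✓  v2:✗  v3:✓  v4:✓
v2 has no witness among its examined-animals.

False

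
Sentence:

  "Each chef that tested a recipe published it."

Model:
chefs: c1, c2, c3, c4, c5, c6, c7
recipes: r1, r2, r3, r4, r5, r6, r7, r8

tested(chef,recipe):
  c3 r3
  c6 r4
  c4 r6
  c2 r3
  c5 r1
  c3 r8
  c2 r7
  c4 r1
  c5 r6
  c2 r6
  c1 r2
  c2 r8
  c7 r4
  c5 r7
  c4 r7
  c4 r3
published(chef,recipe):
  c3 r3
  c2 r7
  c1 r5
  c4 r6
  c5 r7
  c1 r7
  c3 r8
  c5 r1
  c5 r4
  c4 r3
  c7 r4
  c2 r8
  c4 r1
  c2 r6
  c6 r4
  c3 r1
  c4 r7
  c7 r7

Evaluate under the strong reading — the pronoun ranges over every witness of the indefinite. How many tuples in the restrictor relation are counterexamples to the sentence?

3

"it" takes "a recipe" as antecedent — a donkey pronoun bound across the clause boundary.
Strong reading: for every (c,r) with tested(c,r), published(c,r).
Restrictor pairs: (c1,r2) ✗  (c2,r3) ✗  (c2,r6) ✓  (c2,r7) ✓  (c2,r8) ✓  (c3,r3) ✓  (c3,r8) ✓  (c4,r1) ✓  (c4,r3) ✓  (c4,r6) ✓  (c4,r7) ✓  (c5,r1) ✓  (c5,r6) ✗  (c5,r7) ✓  (c6,r4) ✓  (c7,r4) ✓
Counterexamples (restrictor pairs failing the scope): 3.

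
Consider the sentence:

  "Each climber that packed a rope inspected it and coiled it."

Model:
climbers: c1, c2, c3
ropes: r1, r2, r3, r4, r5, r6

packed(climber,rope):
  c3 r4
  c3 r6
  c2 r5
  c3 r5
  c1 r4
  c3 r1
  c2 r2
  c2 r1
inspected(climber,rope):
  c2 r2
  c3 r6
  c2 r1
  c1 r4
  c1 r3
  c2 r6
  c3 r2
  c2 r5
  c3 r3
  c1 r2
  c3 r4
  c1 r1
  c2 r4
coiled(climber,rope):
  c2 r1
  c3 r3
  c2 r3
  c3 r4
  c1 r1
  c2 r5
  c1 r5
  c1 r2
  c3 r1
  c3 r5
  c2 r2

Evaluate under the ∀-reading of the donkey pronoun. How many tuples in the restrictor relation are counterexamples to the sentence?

4

"it" takes "a rope" as antecedent — a donkey pronoun bound across the clause boundary.
Strong reading: for every (c,r) with packed(c,r), inspected(c,r) ∧ coiled(c,r).
Restrictor pairs: (c1,r4) ✗  (c2,r1) ✓  (c2,r2) ✓  (c2,r5) ✓  (c3,r1) ✗  (c3,r4) ✓  (c3,r5) ✗  (c3,r6) ✗
Counterexamples (restrictor pairs failing the scope): 4.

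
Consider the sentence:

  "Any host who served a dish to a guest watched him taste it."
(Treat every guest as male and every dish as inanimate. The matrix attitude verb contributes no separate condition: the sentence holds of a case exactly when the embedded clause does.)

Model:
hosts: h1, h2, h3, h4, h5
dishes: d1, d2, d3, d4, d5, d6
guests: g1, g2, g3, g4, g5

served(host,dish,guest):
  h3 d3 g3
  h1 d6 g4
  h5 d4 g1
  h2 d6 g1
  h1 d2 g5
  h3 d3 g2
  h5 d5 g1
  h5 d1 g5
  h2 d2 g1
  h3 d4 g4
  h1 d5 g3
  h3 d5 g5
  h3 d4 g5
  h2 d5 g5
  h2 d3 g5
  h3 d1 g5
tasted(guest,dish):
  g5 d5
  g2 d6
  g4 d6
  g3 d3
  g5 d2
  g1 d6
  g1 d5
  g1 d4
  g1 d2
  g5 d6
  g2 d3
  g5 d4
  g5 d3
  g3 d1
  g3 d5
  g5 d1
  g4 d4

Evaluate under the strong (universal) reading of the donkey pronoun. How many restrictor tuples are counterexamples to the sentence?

0

"him" takes "a guest" as antecedent and "it" takes "a dish"; both are donkey pronouns co-varying with the restrictor.
Strong reading: for every (h,d,g) with served(h,d,g), tasted(g,d).
Restrictor triples: (h1,d2,g5)→tasted(g5,d2) ✓  (h1,d5,g3)→tasted(g3,d5) ✓  (h1,d6,g4)→tasted(g4,d6) ✓  (h2,d2,g1)→tasted(g1,d2) ✓  (h2,d3,g5)→tasted(g5,d3) ✓  (h2,d5,g5)→tasted(g5,d5) ✓  (h2,d6,g1)→tasted(g1,d6) ✓  (h3,d1,g5)→tasted(g5,d1) ✓  (h3,d3,g2)→tasted(g2,d3) ✓  (h3,d3,g3)→tasted(g3,d3) ✓  (h3,d4,g4)→tasted(g4,d4) ✓  (h3,d4,g5)→tasted(g5,d4) ✓  (h3,d5,g5)→tasted(g5,d5) ✓  (h5,d1,g5)→tasted(g5,d1) ✓  (h5,d4,g1)→tasted(g1,d4) ✓  (h5,d5,g1)→tasted(g1,d5) ✓
Counterexamples (restrictor triples failing the scope): 0.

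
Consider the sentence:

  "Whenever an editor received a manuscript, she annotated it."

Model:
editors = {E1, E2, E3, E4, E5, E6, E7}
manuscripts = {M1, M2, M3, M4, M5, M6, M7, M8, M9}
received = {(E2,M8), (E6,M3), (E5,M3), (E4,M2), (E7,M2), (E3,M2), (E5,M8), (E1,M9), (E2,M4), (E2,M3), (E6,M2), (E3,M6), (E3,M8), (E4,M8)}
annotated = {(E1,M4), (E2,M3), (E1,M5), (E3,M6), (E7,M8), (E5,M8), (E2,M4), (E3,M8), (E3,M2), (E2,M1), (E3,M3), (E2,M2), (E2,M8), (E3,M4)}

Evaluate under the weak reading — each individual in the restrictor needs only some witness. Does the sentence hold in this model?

"it" takes "a manuscript" as antecedent — a donkey pronoun bound across the clause boundary.
Weak reading: every editor e with some received-manuscript has at least one received-manuscript m such that annotated(e,m).
Per editor: E1:✗  E2:✓  E3:✓  E4:✗  E5:✓  E6:✗  E7:✗
E1 has no witness among its received-manuscripts.

False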